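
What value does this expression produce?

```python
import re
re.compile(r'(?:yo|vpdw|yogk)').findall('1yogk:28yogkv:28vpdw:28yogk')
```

['yo', 'yo', 'vpdw', 'yo']

The regex engine tests alternatives in the order written; an earlier branch that matches wins even if a later one would match more.
`findall` yields the raw match text (4 of them) because the pattern has no groups.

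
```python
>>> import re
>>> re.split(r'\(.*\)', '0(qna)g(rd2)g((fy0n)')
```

['0', '']

The string is cut at each match, leaving 2 pieces.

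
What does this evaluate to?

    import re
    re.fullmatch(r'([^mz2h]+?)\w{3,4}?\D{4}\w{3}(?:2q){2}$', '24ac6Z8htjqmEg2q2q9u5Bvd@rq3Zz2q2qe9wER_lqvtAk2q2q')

`fullmatch` succeeds only if the pattern covers the string from start to end.
Here there's no way to consume every character, so the call returns None.

None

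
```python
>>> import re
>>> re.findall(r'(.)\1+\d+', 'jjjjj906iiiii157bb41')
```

A backreference is literal: `\1` must see the identical characters the first group matched.
Walking the string: at [0:8] match 'jjjjj906', group 1 = 'j'; at [8:16] match 'iiiii157', group 1 = 'i'; at [16:20] match 'bb41', group 1 = 'b'.
With a single group, `findall` returns only what that group captured — 3 items.

['j', 'i', 'b']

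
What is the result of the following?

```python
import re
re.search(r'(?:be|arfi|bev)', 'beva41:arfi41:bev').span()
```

(0, 2)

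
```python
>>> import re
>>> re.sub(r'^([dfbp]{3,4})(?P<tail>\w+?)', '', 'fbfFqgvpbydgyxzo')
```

'qgvpbydgyxzo'

A non-greedy quantifier consumes as few characters as it can — just enough that the remainder of the pattern still matches from where it stops; whatever follows it matches normally.
Every occurrence is swapped for ''.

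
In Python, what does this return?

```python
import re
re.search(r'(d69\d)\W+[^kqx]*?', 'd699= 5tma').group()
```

'd699= '

Pattern: the literal 'd69', then a digit (captured); then one or more of a non-word character, then zero or more of any character except [kqx] (lazy).
A `+?`/`*?`/`{m,n}?` starts at its minimum and grows only as far as needed for what follows to match.
`re.search` scans for the first position where the pattern succeeds.
The match spans [0:6] → 'd699= '.
Captured: group 1 = 'd699'.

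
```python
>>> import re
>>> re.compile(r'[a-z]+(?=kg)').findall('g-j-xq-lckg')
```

['lc']

The lookaround is zero-width — it requires the adjacent text to match without consuming it, so the asserted text isn't part of the match.
Matches: at [7:9] → 'lc'.
No capturing groups, so `findall` returns the 1 full match string.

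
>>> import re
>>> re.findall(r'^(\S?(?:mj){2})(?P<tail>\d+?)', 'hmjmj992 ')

[('hmjmj', '9')]

`findall` packs the 2 group values into a tuple for every match.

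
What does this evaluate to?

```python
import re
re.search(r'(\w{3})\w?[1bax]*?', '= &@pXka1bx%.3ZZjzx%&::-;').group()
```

'pXka'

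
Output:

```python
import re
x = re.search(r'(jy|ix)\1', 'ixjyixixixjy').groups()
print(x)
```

('ix',)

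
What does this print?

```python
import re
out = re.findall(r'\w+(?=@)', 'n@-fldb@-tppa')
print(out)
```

['n', 'fldb']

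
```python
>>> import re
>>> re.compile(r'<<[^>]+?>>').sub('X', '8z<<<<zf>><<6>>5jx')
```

Matches: at [2:10] → '<<<<zf>>'; at [10:15] → '<<6>>'.
Every occurrence is swapped for 'X'.

'8zXX5jx'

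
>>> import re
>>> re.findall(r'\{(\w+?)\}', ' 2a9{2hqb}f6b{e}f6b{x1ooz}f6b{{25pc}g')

['2hqb', 'e', 'x1ooz', '25pc']

Matches: at [4:10] match '{2hqb}', group 1 = '2hqb'; at [13:16] match '{e}', group 1 = 'e'; at [19:26] match '{x1ooz}', group 1 = 'x1ooz'; at [30:36] match '{25pc}', group 1 = '25pc'.
`findall` collects group 1 from each match (4 total).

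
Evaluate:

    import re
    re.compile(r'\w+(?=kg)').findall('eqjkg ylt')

The positive lookaround only admits positions where the adjacent text matches; those characters stay outside the span.
No capturing groups, so `findall` returns the 1 full match string.

['eqj']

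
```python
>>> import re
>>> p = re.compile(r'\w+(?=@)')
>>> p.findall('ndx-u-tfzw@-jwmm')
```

The lookaround is zero-width — it requires the adjacent text to match without consuming it, so the asserted text isn't part of the match.
Scanning left to right: at [6:10] → 'tfzw'.
With no groups in the pattern, `findall` gives back each whole match — 1 here.

['tfzw']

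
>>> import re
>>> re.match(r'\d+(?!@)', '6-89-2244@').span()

(0, 1)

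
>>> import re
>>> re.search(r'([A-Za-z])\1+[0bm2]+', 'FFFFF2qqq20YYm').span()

(0, 6)

The backreference `\1` re-matches whatever the first group consumed, character for character.
The match spans [0:6] → 'FFFFF2'.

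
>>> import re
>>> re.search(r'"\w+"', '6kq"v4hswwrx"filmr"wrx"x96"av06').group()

'"v4hswwrx"'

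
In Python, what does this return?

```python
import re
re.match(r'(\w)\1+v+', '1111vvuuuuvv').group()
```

'1111vv'

With `match`, the pattern is implicitly anchored at the beginning.
The match spans [0:6] → '1111vv'.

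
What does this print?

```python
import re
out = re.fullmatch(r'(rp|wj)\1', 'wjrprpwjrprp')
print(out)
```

None

`re.fullmatch` is like wrapping the pattern in `^…$` (in single-line mode).
Here the string isn't matched end-to-end, so the call returns None.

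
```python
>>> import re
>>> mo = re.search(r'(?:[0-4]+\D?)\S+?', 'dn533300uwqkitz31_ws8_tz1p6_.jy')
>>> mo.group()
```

'33300uw'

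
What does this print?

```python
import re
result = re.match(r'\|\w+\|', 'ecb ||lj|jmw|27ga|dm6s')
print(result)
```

None

`re.match` won't scan ahead — the pattern has to work from the very first character.
Here the string doesn't start with a match, so the call returns None.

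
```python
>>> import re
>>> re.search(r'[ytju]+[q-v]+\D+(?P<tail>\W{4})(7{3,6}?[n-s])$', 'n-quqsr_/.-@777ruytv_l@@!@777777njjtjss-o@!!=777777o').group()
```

The pattern matches one or more of one of [ytju], then one or more of a character in [q-v], then one or more of a non-digit; then exactly 4 of a non-word character (captured as 'tail'); then 3 to 6 of the literal '7' (lazy), then a character in [n-s] (captured); then anchored at the end.
`re.search` scans for the first position where the pattern succeeds.
The match spans [33:52] → 'jjtjss-o@!!=777777o'.
Captured: group 1 = '@!!=', group 2 = '777777o'.

'jjtjss-o@!!=777777o'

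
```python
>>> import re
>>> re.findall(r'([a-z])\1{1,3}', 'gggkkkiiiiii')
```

The backreference `\1` re-matches whatever the first group consumed, character for character.
Matches: at [0:3] match 'ggg', group 1 = 'g'; at [3:6] match 'kkk', group 1 = 'k'; at [6:10] match 'iiii', group 1 = 'i'; at [10:12] match 'ii', group 1 = 'i'.
With a single group, `findall` returns only what that group captured — 4 items.

['g', 'k', 'i', 'i']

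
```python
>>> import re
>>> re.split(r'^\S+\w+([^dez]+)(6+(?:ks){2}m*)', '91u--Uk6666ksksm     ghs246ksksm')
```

['', '     ghs24', '6ksksm', '']

The pattern matches anchored at the start of the string; then one or more of a non-whitespace character; then one or more of a word character; then one or more of any character except [dez] (captured); then one or more of a literal '6', then the literal 'ks' repeated 2 times, then zero or more of a literal 'm' (captured).
The group in the pattern means `split` returns the separators' captures alongside the pieces.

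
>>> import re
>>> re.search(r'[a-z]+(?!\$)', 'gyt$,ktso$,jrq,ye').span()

(0, 2)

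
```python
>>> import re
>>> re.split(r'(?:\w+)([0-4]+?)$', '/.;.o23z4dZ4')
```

['/.;.', '4', '']

Pattern: one or more of a word character (non-capturing group); then one or more of a character in [0-4] (lazy) (captured); then anchored at the end.
Matches to split on: at [4:12] → 'o23z4dZ4'.
`re.split` interleaves the captured-group text with the surrounding fragments.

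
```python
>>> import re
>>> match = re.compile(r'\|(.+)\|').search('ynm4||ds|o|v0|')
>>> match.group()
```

Unlike `match`, `search` isn't anchored — it looks for the pattern anywhere in the string.
The match spans [4:14] → '||ds|o|v0|'.
Captured: group 1 = '|ds|o|v0'.

'||ds|o|v0|'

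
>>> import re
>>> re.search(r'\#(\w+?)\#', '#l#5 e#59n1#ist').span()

(0, 3)

The match spans [0:3] → '#l#'.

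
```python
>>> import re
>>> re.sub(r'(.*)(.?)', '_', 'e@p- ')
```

'__'

This matches zero or more of any character (captured); then optionally any character (captured).
Matches: at [0:5] → 'e@p- '; at [5:5] → ''.
Each match is replaced by '_'.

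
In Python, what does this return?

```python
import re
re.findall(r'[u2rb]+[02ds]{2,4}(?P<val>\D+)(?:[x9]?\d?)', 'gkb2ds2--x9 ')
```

['--x']

The pattern matches one or more of one of [u2rb], then 2 to 4 of one of [02ds]; then one or more of a non-digit (captured as 'val'); then optionally one of [x9], then optionally a digit (non-capturing group).
Matches: at [2:11] match 'b2ds2--x9', group 1 = '--x'.
Because there's exactly one group, `findall` drops the full match and keeps group 1 from the one hit.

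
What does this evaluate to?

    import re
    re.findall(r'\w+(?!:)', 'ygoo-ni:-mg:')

A negative assertion filters positions out without eating any characters.
Walking the string: at [0:4] → 'ygoo'; at [5:6] → 'n'; at [9:10] → 'm'.
With no groups in the pattern, `findall` gives back each whole match — 3 here.

['ygoo', 'n', 'm']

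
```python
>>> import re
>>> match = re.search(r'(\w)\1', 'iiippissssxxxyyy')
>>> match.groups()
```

The match spans [0:2] → 'ii'.
Captured: group 1 = 'i'.

('i',)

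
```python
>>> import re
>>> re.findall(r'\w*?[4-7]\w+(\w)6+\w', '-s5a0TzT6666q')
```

This matches zero or more of a word character (lazy), then a character in [4-7]; then one or more of a word character; then a word character (captured); then one or more of a literal '6', then a word character.
Scanning left to right: at [1:13] match 's5a0TzT6666q', group 1 = '6'.
`findall` collects group 1 from the one match (1 total).

['6']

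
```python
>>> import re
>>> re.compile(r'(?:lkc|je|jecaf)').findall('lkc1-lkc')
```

['lkc', 'lkc']

Since nothing is captured, `findall` lists the 2 matched substrings directly.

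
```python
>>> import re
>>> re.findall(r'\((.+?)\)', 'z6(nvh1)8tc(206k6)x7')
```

A non-greedy quantifier consumes as few characters as it can — just enough that the remainder of the pattern still matches from where it stops; whatever follows it matches normally.
Scanning left to right: at [2:8] match '(nvh1)', group 1 = 'nvh1'; at [11:18] match '(206k6)', group 1 = '206k6'.
`findall` collects group 1 from each match (2 total).

['nvh1', '206k6']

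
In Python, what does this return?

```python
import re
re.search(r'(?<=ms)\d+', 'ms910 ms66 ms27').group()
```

The lookaround is zero-width — it requires the adjacent text to match without consuming it, so the asserted text isn't part of the match.
The match spans [2:5] → '910'.

'910'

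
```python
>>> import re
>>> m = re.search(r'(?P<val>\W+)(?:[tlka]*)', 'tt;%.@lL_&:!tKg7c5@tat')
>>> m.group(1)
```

';%.@'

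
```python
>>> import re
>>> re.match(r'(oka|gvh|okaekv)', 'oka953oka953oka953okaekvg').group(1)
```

'oka'

`re.match` won't scan ahead — the pattern has to work from the very first character.
The match spans [0:3] → 'oka'.
Captured: group 1 = 'oka'.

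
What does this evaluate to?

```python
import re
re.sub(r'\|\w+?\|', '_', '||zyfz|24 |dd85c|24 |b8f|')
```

Matches: at [1:7] → '|zyfz|'; at [10:17] → '|dd85c|'; at [20:25] → '|b8f|'.
Each match is replaced by '_'.

'|_24 _24 _'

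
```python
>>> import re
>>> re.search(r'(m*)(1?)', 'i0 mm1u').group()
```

''

Pattern: zero or more of a literal 'm' (captured); then optionally a literal '1' (captured).
`search` walks the string left to right and returns the first match it finds.
The match spans [0:0] → ''.
Captured: group 1 = '', group 2 = ''.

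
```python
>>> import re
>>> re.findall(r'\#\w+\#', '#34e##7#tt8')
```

['#34e#', '#7#']

Walking the string: at [0:5] → '#34e#'; at [5:8] → '#7#'.
`findall` yields the raw match text (2 of them) because the pattern has no groups.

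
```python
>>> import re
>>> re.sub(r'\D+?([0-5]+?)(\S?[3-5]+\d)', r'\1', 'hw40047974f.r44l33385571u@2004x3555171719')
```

This matches one or more of a non-digit (lazy); then one or more of a character in [0-5] (lazy) (captured); then optionally a non-whitespace character, then one or more of a character in [3-5], then a digit (captured).
Lazy quantifiers expand one character at a time until the remainder of the pattern can match.
Matches: at [0:7] → 'hw40047'; at [10:20] → 'f.r44l3338'; at [24:36] → 'u@2004x35551'.
The replacement refers to a captured group, so each match is rewritten using its own captured text.

'40974445571200471719'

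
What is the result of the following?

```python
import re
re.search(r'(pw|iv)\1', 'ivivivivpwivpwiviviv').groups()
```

('iv',)

The match spans [0:4] → 'iviv'.
Captured: group 1 = 'iv'.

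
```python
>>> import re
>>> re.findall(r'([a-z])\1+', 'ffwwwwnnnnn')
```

After group 1 captures some text, `\1` only succeeds where that same text appears again.
Walking the string: at [0:2] match 'ff', group 1 = 'f'; at [2:6] match 'wwww', group 1 = 'w'; at [6:11] match 'nnnnn', group 1 = 'n'.
With a single group, `findall` returns only what that group captured — 3 items.

['f', 'w', 'n']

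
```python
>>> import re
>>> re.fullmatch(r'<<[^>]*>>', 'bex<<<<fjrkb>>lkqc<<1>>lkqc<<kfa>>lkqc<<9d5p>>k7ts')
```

None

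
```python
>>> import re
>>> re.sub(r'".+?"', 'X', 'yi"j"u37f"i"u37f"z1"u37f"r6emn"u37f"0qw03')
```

'yiXu37fXu37fXu37fXu37f"0qw03'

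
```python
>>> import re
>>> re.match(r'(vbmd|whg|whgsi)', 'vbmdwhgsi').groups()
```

('vbmd',)

`re.match` won't scan ahead — the pattern has to work from the very first character.
The match spans [0:4] → 'vbmd'.
Captured: group 1 = 'vbmd'.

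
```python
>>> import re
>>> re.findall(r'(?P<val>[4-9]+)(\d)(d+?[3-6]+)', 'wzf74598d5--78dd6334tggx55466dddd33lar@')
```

[('7459', '8', 'd5'), ('7', '8', 'dd6334'), ('5546', '6', 'dddd33')]

The pattern matches one or more of a character in [4-9] (captured as 'val'); then a digit (captured); then one or more of a literal 'd' (lazy), then one or more of a character in [3-6] (captured).
Scanning left to right: at [3:10] match '74598d5', groups = ('7459', '8', 'd5'); at [12:20] match '78dd6334', groups = ('7', '8', 'dd6334'); at [24:35] match '55466dddd33', groups = ('5546', '6', 'dddd33').
3 groups means each result is a tuple of 3 captured strings — 3 here.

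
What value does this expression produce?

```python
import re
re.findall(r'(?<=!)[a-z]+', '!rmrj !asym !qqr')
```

The lookaround is zero-width — it requires the adjacent text to match without consuming it, so the asserted text isn't part of the match.
Matches: at [1:5] → 'rmrj'; at [7:11] → 'asym'; at [13:16] → 'qqr'.
Since nothing is captured, `findall` lists the 3 matched substrings directly.

['rmrj', 'asym', 'qqr']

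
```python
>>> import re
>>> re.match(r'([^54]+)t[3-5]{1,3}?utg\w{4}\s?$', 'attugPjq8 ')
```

This matches one or more of any character except [54] (captured); then the literal 't', then 1 to 3 of a character in [3-5] (lazy), then the literal 'utg'; then exactly 4 of a word character, then optionally whitespace; then anchored at the end.
With `match`, the pattern is implicitly anchored at the beginning.
Here position 0 doesn't satisfy it, so the call returns None.

None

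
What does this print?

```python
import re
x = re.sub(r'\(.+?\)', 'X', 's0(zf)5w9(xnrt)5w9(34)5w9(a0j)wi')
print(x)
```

s0X5w9X5w9X5w9Xwi

A `+?`/`*?`/`{m,n}?` starts at its minimum and grows only as far as needed for what follows to match.
Every occurrence is swapped for 'X'.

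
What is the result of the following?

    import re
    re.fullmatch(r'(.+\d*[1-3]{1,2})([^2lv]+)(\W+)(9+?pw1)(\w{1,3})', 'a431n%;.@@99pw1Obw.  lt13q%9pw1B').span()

(0, 32)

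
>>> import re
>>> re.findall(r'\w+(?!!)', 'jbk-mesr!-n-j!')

['jbk', 'mes', 'n']

`(?!…)`/`(?<!…)` only lets a position through if the neighbouring text does NOT match; no characters are consumed.
Scanning left to right: at [0:3] → 'jbk'; at [4:7] → 'mes'; at [10:11] → 'n'.
`findall` yields the raw match text (3 of them) because the pattern has no groups.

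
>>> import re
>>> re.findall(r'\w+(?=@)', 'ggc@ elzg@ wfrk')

['ggc', 'elzg']

The positive lookaround only admits positions where the adjacent text matches; those characters stay outside the span.
No capturing groups, so `findall` returns the 2 full match strings.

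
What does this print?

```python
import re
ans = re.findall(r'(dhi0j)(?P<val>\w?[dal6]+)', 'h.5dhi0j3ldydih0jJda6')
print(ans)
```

This matches the literal 'dh', then the literal 'i0j' (captured); then optionally a word character, then one or more of one of [dal6] (captured as 'val').
Matches: at [3:11] match 'dhi0j3ld', groups = ('dhi0j', '3ld').
With 2 capturing groups, `findall` returns a 2-tuple per match.

[('dhi0j', '3ld')]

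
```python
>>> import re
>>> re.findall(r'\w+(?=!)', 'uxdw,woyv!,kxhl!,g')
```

['woyv', 'kxhl']

The `(?=…)`/`(?<=…)` assertion just peeks at neighbouring text; it doesn't advance the match position.
No capturing groups, so `findall` returns the 2 full match strings.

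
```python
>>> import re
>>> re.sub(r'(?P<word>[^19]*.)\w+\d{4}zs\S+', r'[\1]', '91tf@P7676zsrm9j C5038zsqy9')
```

Pattern: zero or more of any character except [19], then any character (captured as 'word'); then one or more of a word character; then exactly 4 of a digit, then the literal 'zs', then one or more of a non-whitespace character.
Matches: at [2:16] → 'tf@P7676zsrm9j'; at [16:27] → ' C5038zsqy9'.
The replacement refers to a captured group, so each match is rewritten using its own captured text.

'91[tf@][ ]'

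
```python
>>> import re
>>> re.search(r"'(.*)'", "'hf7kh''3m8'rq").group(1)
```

The match spans [0:12] → "'hf7kh''3m8'".
Captured: group 1 = "hf7kh''3m8".

"hf7kh''3m8"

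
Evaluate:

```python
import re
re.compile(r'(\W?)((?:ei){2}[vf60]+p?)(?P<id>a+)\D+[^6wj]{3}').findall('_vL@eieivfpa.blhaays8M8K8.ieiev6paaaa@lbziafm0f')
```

[('@', 'eieivfp', 'a')]

This matches optionally a non-word character (captured); then the literal 'ei' repeated 2 times, then one or more of one of [vf60], then optionally a literal 'p' (captured); then one or more of a literal 'a' (captured as 'id'); then one or more of a non-digit, then exactly 3 of any character except [6wj].
Matches: at [3:23] match '@eieivfpa.blhaays8M8', groups = ('@', 'eieivfp', 'a').
3 groups means the one result is a tuple of 3 captured strings — 1 here.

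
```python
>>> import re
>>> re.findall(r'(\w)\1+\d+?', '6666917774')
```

After group 1 captures some text, `\1` only succeeds where that same text appears again.
With a single group, `findall` returns only what that group captured — 2 items.

['6', '7']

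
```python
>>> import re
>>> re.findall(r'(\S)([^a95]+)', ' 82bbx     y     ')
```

The pattern matches a non-whitespace character (captured); then one or more of any character except [a95] (captured).
Multiple groups make `findall` return tuples — one 2-tuple for the one match.

[('8', '2bbx     y     ')]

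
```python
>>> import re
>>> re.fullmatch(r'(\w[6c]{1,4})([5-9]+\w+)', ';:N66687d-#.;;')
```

None

Pattern: a word character, then 1 to 4 of one of [6c] (captured); then one or more of a character in [5-9], then one or more of a word character (captured).
`re.fullmatch` is like wrapping the pattern in `^…$` (in single-line mode).
Here there's no way to consume every character, so the call returns None.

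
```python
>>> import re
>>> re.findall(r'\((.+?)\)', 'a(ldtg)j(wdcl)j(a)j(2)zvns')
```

The `?` after the quantifier makes it lazy — it takes as little as possible before letting the rest of the pattern try.
One capturing group, so `findall` returns just the captured substring from each match — 4 in all.

['ldtg', 'wdcl', 'a', '2']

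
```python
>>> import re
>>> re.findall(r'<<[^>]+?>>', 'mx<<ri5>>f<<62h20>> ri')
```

['<<ri5>>', '<<62h20>>']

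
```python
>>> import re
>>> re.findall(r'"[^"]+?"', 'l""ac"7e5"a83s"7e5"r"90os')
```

['"ac"', '"a83s"', '"r"']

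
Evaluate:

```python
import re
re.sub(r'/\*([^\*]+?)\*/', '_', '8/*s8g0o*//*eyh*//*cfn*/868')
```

Every occurrence is swapped for '_'.

'8___868'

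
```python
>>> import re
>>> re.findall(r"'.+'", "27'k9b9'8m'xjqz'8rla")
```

["'k9b9'8m'xjqz'"]

`findall` yields the raw match text (1 of them) because the pattern has no groups.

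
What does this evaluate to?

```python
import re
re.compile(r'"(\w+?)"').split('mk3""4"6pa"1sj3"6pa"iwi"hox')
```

['mk3"', '4', '6pa', '1sj3', '6pa', 'iwi', 'hox']

Matches to split on: at [4:7] → '"4"'; at [10:16] → '"1sj3"'; at [19:24] → '"iwi"'.
Because the pattern has a capturing group, `split` also inserts each captured text between the pieces.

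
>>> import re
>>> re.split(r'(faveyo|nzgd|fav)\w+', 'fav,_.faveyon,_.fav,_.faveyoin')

Alternation isn't longest-match — the leftmost alternative that fits at this position is chosen.
Matches to split on: at [6:13] → 'faveyon'; at [22:30] → 'faveyoin'.
The group in the pattern means `split` returns the separators' captures alongside the pieces.

['fav,_.', 'faveyo', ',_.fav,_.', 'faveyo', '']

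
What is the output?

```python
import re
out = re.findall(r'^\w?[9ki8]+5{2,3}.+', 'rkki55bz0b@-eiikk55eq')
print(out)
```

['rkki55bz0b@-eiikk55eq']

Pattern: anchored at the start of the string; then optionally a word character, then one or more of one of [9ki8]; then 2 to 3 of the literal '5', then one or more of any character.
Scanning left to right: at [0:21] → 'rkki55bz0b@-eiikk55eq'.
Since nothing is captured, `findall` lists the 1 matched substring directly.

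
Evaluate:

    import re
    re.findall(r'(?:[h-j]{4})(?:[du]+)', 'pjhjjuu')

Pattern: exactly 4 of a character in [h-j] (non-capturing group); then one or more of one of [du] (non-capturing group).
Matches: at [1:7] → 'jhjjuu'.
`findall` yields the raw match text (1 of them) because the pattern has no groups.

['jhjjuu']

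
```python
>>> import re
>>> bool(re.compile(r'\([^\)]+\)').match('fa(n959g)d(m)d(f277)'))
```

With `match`, the pattern is implicitly anchored at the beginning.
Here position 0 doesn't satisfy it, so the call returns None, and `bool(None)` is False.

False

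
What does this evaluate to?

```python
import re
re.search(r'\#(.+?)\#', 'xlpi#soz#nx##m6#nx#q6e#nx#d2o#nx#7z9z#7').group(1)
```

The match spans [4:9] → '#soz#'.
Captured: group 1 = 'soz'.

'soz'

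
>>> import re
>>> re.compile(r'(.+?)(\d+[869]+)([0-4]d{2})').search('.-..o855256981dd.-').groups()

The match spans [0:16] → '.-..o855256981dd'.
Captured: group 1 = '.-..o', group 2 = '85525698', group 3 = '1dd'.

('.-..o', '85525698', '1dd')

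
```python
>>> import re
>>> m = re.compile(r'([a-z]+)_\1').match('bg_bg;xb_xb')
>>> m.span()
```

(0, 5)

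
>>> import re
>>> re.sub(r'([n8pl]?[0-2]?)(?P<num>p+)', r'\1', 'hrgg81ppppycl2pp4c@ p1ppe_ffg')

'hrgg81ycl24c@ p1e_ffg'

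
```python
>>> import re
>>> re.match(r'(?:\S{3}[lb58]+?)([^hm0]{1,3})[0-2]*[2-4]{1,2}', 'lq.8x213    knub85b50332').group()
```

`match` is anchored at position 0; if the pattern doesn't fit there, it returns None.
The match spans [0:8] → 'lq.8x213'.

'lq.8x213'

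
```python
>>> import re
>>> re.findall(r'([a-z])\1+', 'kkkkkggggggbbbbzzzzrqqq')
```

['k', 'g', 'b', 'z', 'q']

`\1` has to match the exact text group 1 already captured.
Scanning left to right: at [0:5] match 'kkkkk', group 1 = 'k'; at [5:11] match 'gggggg', group 1 = 'g'; at [11:15] match 'bbbb', group 1 = 'b'; at [15:19] match 'zzzz', group 1 = 'z'; at [20:23] match 'qqq', group 1 = 'q'.
Because there's exactly one group, `findall` drops the full match and keeps group 1 from each hit.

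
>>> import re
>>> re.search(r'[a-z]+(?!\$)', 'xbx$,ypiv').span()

The negative lookahead/lookbehind blocks any match where the forbidden context is present.
The match spans [0:2] → 'xb'.

(0, 2)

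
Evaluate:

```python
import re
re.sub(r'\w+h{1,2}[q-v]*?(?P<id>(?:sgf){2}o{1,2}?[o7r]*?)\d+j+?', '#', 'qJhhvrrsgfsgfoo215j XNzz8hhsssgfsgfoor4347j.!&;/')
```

The pattern matches one or more of a word character, then 1 to 2 of a literal 'h', then zero or more of a character in [q-v] (lazy); then the literal 'sgf' repeated 2 times, then 1 to 2 of a literal 'o' (lazy), then zero or more of one of [o7r] (lazy) (captured as 'id'); then one or more of a digit, then one or more of a literal 'j' (lazy).
`sub` substitutes '#' at each match site.

'# #.!&;/'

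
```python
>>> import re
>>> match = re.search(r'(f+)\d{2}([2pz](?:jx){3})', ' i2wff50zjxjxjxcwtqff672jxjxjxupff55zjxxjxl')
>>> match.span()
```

(4, 15)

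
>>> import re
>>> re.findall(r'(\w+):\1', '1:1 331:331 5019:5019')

['1', '331', '5019']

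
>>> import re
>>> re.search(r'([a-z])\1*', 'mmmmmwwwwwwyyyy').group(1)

'm'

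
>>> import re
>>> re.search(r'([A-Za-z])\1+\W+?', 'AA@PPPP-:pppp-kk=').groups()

The backreference `\1` re-matches whatever the first group consumed, character for character.
Unlike `match`, `search` isn't anchored — it looks for the pattern anywhere in the string.
The match spans [0:3] → 'AA@'.
Captured: group 1 = 'A'.

('A',)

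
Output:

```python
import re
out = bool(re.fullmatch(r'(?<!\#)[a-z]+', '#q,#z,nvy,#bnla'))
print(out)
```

Because the assertion is negative and zero-width, positions next to the forbidden text are skipped.
`fullmatch` succeeds only if the pattern covers the string from start to end.
Here there's no way to consume every character, so the call returns None, and `bool(None)` is False.

False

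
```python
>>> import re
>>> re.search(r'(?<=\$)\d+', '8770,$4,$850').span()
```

(6, 7)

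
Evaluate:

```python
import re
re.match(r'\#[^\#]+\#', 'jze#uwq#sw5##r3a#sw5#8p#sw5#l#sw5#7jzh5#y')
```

With `match`, the pattern is implicitly anchored at the beginning.
Here the string doesn't start with a match, so the call returns None.

None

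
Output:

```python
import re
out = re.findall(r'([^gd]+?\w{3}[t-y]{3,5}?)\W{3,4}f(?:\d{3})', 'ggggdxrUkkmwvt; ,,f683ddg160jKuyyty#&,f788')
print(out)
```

This matches one or more of any character except [gd] (lazy), then exactly 3 of a word character, then 3 to 5 of a character in [t-y] (lazy) (captured); then 3 to 4 of a non-word character, then a literal 'f'; then exactly 3 of a digit (non-capturing group).
With a single group, `findall` returns only what that group captured — 2 items.

['xrUkkmwvt', '160jKuyyty']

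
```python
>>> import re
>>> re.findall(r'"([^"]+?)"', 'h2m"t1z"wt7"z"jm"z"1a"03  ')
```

['t1z', 'z', 'z']

Scanning left to right: at [3:8] match '"t1z"', group 1 = 't1z'; at [11:14] match '"z"', group 1 = 'z'; at [16:19] match '"z"', group 1 = 'z'.
`findall` collects group 1 from each match (3 total).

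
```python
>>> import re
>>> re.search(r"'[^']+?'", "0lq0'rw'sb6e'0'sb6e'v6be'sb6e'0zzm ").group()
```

The match spans [4:8] → "'rw'".

"'rw'"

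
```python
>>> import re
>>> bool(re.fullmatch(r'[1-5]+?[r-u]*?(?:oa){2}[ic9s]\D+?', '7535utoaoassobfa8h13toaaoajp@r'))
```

False

This matches one or more of a character in [1-5] (lazy), then zero or more of a character in [r-u] (lazy); then the literal 'oa' repeated 2 times, then one of [ic9s], then one or more of a non-digit (lazy).
`re.fullmatch` is like wrapping the pattern in `^…$` (in single-line mode).
Here the string isn't matched end-to-end, so the call returns None, and `bool(None)` is False.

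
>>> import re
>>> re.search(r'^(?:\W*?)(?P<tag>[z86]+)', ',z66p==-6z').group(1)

This matches anchored at the start of the string; then zero or more of a non-word character (lazy) (non-capturing group); then one or more of one of [z86] (captured as 'tag').
Unlike `match`, `search` isn't anchored — it looks for the pattern anywhere in the string.
The match spans [0:4] → ',z66'.
Captured: group 1 = 'z66'.

'z66'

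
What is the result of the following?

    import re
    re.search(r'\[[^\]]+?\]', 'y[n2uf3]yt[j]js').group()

'[n2uf3]'

`search` walks the string left to right and returns the first match it finds.
The match spans [1:8] → '[n2uf3]'.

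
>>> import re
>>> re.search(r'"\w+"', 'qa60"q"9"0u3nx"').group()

'"q"'

`re.search` tries every starting position until one works.
The match spans [4:7] → '"q"'.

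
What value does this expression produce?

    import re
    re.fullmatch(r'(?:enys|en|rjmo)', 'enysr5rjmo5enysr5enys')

`fullmatch` succeeds only if the pattern covers the string from start to end.
Here the pattern can't cover the whole string, so the call returns None.

None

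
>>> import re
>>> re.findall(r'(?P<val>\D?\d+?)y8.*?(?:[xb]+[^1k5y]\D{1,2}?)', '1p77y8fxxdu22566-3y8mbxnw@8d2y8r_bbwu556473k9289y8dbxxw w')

Lazy quantifiers expand one character at a time until the remainder of the pattern can match.
One capturing group, so `findall` returns just the captured substring from each match — 4 in all.

['p77', '-3', 'd2', 'k9289']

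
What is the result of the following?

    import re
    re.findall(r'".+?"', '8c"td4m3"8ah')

['"td4m3"']

Matches: at [2:9] → '"td4m3"'.
With no groups in the pattern, `findall` gives back each whole match — 1 here.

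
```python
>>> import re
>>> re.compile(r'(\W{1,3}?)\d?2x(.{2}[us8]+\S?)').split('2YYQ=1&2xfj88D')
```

The group in the pattern means `split` returns the separators' captures alongside the pieces.

['2YYQ=1', '&', 'fj88D', '']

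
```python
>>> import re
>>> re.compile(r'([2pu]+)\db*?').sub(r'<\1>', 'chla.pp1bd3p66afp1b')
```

'chla.<pp>bd3<p>6af<p>b'

Lazy quantifiers expand one character at a time until the remainder of the pattern can match.
The replacement refers to a captured group, so each match is rewritten using its own captured text.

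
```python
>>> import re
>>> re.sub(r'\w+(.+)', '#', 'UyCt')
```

'#'

Pattern: one or more of a word character; then one or more of any character (captured).
Matches: at [0:4] → 'UyCt'.
`sub` substitutes '#' at each match site.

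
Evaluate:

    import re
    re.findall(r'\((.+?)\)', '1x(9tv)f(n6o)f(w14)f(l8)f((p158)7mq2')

['9tv', 'n6o', 'w14', 'l8', '(p158']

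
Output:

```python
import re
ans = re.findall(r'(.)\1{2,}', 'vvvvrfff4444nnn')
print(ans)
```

`\1` has to match the exact text group 1 already captured.
One capturing group, so `findall` returns just the captured substring from each match — 4 in all.

['v', 'f', '4', 'n']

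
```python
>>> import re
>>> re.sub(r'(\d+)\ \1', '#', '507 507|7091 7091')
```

'#|#'

After group 1 captures some text, `\1` only succeeds where that same text appears again.
Matches: at [0:7] → '507 507'; at [8:17] → '7091 7091'.
`sub` substitutes '#' at each match site.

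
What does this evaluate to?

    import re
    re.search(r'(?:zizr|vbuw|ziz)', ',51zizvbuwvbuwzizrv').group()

'ziz'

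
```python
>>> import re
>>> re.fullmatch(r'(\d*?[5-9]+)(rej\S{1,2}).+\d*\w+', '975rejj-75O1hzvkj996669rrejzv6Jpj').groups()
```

This matches zero or more of a digit (lazy), then one or more of a character in [5-9] (captured); then the literal 'rej', then 1 to 2 of a non-whitespace character (captured); then one or more of any character, then zero or more of a digit, then one or more of a word character.
`re.fullmatch` is like wrapping the pattern in `^…$` (in single-line mode).
The match spans [0:33] → '975rejj-75O1hzvkj996669rrejzv6Jpj'.
Captured: group 1 = '975', group 2 = 'rejj-'.

('975', 'rejj-')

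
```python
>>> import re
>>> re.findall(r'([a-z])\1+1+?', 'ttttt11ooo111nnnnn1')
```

A backreference is literal: `\1` must see the identical characters the first group matched.
Walking the string: at [0:6] match 'ttttt1', group 1 = 't'; at [7:11] match 'ooo1', group 1 = 'o'; at [13:19] match 'nnnnn1', group 1 = 'n'.
Because there's exactly one group, `findall` drops the full match and keeps group 1 from each hit.

['t', 'o', 'n']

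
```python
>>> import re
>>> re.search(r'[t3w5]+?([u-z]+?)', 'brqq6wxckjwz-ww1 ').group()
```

'wx'

This matches one or more of one of [t3w5] (lazy); then one or more of a character in [u-z] (lazy) (captured).
`re.search` scans for the first position where the pattern succeeds.
The match spans [5:7] → 'wx'.
Captured: group 1 = 'x'.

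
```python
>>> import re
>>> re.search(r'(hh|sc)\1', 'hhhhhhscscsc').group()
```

'hhhh'

`\1` has to match the exact text group 1 already captured.
The match spans [0:4] → 'hhhh'.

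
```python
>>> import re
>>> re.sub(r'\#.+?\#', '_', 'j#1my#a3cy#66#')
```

A `+?`/`*?`/`{m,n}?` starts at its minimum and grows only as far as needed for what follows to match.
Matches: at [1:6] → '#1my#'; at [10:14] → '#66#'.
`sub` substitutes '_' at each match site.

'j_a3cy_'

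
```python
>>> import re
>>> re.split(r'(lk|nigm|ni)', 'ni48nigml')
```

Alternation tries branches left to right and keeps the first one that lets the overall match succeed at that position.
The group in the pattern means `split` returns the separators' captures alongside the pieces.

['', 'ni', '48', 'nigm', 'l']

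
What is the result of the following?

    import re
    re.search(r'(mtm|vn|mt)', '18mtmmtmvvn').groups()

('mtm',)

Alternation isn't longest-match — the leftmost alternative that fits at this position is chosen.
`re.search` scans for the first position where the pattern succeeds.
The match spans [2:5] → 'mtm'.
Captured: group 1 = 'mtm'.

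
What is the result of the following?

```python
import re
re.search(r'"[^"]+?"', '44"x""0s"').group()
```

Unlike `match`, `search` isn't anchored — it looks for the pattern anywhere in the string.
The match spans [2:5] → '"x"'.

'"x"'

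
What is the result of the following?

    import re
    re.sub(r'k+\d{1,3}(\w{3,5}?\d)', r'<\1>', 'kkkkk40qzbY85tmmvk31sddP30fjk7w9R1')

'<qzbY8>5tmmv<sddP3>0fj<w9R1>'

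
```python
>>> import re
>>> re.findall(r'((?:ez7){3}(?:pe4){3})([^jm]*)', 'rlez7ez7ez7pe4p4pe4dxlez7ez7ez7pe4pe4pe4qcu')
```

[('ez7ez7ez7pe4pe4pe4', 'qcu')]

Pattern: the literal 'ez7' repeated 3 times, then the literal 'pe4' repeated 3 times (captured); then zero or more of any character except [jm] (captured).
With 2 capturing groups, `findall` returns a 2-tuple per match.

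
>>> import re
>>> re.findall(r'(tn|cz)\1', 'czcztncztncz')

['cz']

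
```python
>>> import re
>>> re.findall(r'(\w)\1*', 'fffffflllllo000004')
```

['f', 'l', 'o', '0', '4']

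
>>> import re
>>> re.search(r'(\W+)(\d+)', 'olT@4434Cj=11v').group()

'@4434'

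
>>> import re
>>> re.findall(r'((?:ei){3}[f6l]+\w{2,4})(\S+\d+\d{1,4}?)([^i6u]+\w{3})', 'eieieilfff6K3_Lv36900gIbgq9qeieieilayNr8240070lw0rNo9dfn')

[('eieieilfff6K3_L', 'v36900gIbgq9qeieieilayNr8240070', 'lw0rNo9dfn')]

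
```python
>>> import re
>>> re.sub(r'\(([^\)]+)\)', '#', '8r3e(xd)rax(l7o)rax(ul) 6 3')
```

'8r3e#rax#rax# 6 3'

Matches: at [4:8] → '(xd)'; at [11:16] → '(l7o)'; at [19:23] → '(ul)'.
`sub` substitutes '#' at each match site.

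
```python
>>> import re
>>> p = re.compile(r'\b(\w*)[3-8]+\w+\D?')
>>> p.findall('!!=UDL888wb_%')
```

This matches a word boundary (`\b`, zero-width); then zero or more of a word character (captured); then one or more of a character in [3-8], then one or more of a word character, then optionally a non-digit.
Matches: at [3:13] match 'UDL888wb_%', group 1 = 'UDL88'.
One capturing group, so `findall` returns just the captured substring from the one match — 1 in all.

['UDL88']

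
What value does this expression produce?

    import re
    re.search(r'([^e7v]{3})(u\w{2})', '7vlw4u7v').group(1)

'lw4'

The match spans [2:8] → 'lw4u7v'.
Captured: group 1 = 'lw4', group 2 = 'u7v'.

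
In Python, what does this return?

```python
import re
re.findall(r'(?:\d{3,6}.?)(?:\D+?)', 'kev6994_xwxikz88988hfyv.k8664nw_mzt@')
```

['6994_x', '88988hf', '8664nw']

This matches 3 to 6 of a digit, then optionally any character (non-capturing group); then one or more of a non-digit (lazy) (non-capturing group).
No capturing groups, so `findall` returns the 3 full match strings.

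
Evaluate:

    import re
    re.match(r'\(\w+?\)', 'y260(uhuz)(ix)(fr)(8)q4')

`re.match` won't scan ahead — the pattern has to work from the very first character.
Here the string doesn't start with a match, so the call returns None.

None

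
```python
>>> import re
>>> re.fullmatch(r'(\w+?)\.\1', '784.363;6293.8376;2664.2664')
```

`re.fullmatch` requires the pattern to consume the entire string.
Here there's no way to consume every character, so the call returns None.

None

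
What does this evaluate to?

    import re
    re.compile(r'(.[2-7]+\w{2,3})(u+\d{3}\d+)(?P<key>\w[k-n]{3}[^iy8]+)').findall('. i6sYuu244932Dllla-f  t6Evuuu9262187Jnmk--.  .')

[('i6sYu', 'u244932', 'Dllla-f  t6Evuuu92621')]

With 3 capturing groups, `findall` returns a 3-tuple per match.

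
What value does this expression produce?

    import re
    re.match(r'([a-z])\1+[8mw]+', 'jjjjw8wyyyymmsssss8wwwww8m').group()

'jjjjw8w'

After group 1 captures some text, `\1` only succeeds where that same text appears again.
`re.match` won't scan ahead — the pattern has to work from the very first character.
The match spans [0:7] → 'jjjjw8w'.
Captured: group 1 = 'j'.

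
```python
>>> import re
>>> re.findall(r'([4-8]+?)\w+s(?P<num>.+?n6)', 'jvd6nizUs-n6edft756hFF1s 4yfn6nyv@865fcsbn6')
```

Because the quantifier is non-greedy, it stops expanding at the earliest point where the rest of the pattern can succeed.
`findall` packs the 2 group values into a tuple for every match.

[('6', '-n6'), ('7', ' 4yfn6'), ('8', 'bn6')]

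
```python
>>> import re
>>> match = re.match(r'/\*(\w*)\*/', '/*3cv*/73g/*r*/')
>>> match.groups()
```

`match` is anchored at position 0; if the pattern doesn't fit there, it returns None.
The match spans [0:7] → '/*3cv*/'.
Captured: group 1 = '3cv'.

('3cv',)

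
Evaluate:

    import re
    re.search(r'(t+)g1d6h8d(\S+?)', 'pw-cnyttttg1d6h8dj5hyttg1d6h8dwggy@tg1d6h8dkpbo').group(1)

This matches one or more of a literal 't' (captured); then the literal 'g1', then the literal 'd6', then the literal 'h8d'; then one or more of a non-whitespace character (lazy) (captured).
`re.search` tries every starting position until one works.
The match spans [6:18] → 'ttttg1d6h8dj'.
Captured: group 1 = 'tttt', group 2 = 'j'.

'tttt'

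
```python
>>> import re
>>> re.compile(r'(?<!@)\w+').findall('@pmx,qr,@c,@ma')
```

A negative assertion filters positions out without eating any characters.
`findall` yields the raw match text (3 of them) because the pattern has no groups.

['mx', 'qr', 'a']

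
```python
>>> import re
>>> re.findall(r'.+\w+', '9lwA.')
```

This matches one or more of any character; then one or more of a word character.
Matches: at [0:4] → '9lwA'.
`findall` yields the raw match text (1 of them) because the pattern has no groups.

['9lwA']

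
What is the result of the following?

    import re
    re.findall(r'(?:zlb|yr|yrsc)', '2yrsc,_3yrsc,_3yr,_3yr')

['yr', 'yr', 'yr', 'yr']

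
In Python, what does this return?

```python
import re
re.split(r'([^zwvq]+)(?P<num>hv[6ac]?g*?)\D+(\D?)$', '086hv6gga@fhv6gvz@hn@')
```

`re.split` interleaves the captured-group text with the surrounding fragments.

['086hv', '6gga@f', 'hv6', '', '']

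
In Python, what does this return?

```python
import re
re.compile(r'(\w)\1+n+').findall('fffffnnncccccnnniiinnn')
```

['f', 'c', 'i']

`\1` has to match the exact text group 1 already captured.
Walking the string: at [0:8] match 'fffffnnn', group 1 = 'f'; at [8:16] match 'cccccnnn', group 1 = 'c'; at [16:22] match 'iiinnn', group 1 = 'i'.
One capturing group, so `findall` returns just the captured substring from each match — 3 in all.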